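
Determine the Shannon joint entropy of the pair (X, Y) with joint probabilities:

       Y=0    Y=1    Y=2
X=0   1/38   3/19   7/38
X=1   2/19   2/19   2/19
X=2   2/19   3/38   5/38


H(X,Y) = -Σ p(x,y) log₂ p(x,y)
  p(0,0)=1/38: -0.0263 × log₂(0.0263) = 0.1381
  p(0,1)=3/19: -0.1579 × log₂(0.1579) = 0.4205
  p(0,2)=7/38: -0.1842 × log₂(0.1842) = 0.4496
  p(1,0)=2/19: -0.1053 × log₂(0.1053) = 0.3419
  p(1,1)=2/19: -0.1053 × log₂(0.1053) = 0.3419
  p(1,2)=2/19: -0.1053 × log₂(0.1053) = 0.3419
  p(2,0)=2/19: -0.1053 × log₂(0.1053) = 0.3419
  p(2,1)=3/38: -0.0789 × log₂(0.0789) = 0.2892
  p(2,2)=5/38: -0.1316 × log₂(0.1316) = 0.3850
H(X,Y) = 3.0499 bits


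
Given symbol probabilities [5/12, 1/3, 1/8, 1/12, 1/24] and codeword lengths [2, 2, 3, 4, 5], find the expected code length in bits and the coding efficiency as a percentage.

Average length L = Σ p_i × l_i = 2.4167 bits
Entropy H = 1.9194 bits
Efficiency η = H/L × 100% = 79.42%


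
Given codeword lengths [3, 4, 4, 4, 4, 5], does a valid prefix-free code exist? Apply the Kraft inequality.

Kraft inequality: Σ 2^(-l_i) ≤ 1 for prefix-free code
Calculating: 2^(-3) + 2^(-4) + 2^(-4) + 2^(-4) + 2^(-4) + 2^(-5)
= 0.125 + 0.0625 + 0.0625 + 0.0625 + 0.0625 + 0.03125
= 0.4062
Since 0.4062 ≤ 1, prefix-free code exists


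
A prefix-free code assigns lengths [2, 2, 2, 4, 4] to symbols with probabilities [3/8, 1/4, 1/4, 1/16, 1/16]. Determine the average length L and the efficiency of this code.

Average length L = Σ p_i × l_i = 2.2500 bits
Entropy H = 2.0306 bits
Efficiency η = H/L × 100% = 90.25%


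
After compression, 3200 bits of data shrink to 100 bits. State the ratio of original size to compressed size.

Compression ratio = Original / Compressed
= 3200 / 100 = 32.00:1


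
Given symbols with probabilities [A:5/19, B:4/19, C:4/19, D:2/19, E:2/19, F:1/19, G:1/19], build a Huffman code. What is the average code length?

Huffman tree construction:
Combine smallest probabilities repeatedly
Resulting codes:
  A: 10 (length 2)
  B: 111 (length 3)
  C: 00 (length 2)
  D: 010 (length 3)
  E: 011 (length 3)
  F: 1100 (length 4)
  G: 1101 (length 4)
Average length = Σ p(s) × length(s) = 2.6316 bits


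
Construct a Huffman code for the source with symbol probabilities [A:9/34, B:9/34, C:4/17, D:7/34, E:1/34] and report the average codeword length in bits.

Huffman tree construction:
Combine smallest probabilities repeatedly
Resulting codes:
  A: 10 (length 2)
  B: 11 (length 2)
  C: 00 (length 2)
  D: 011 (length 3)
  E: 010 (length 3)
Average length = Σ p(s) × length(s) = 2.2353 bits


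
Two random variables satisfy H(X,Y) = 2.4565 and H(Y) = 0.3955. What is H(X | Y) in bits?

Chain rule: H(X,Y) = H(X|Y) + H(Y)
H(X|Y) = H(X,Y) - H(Y) = 2.4565 - 0.3955 = 2.061 bits


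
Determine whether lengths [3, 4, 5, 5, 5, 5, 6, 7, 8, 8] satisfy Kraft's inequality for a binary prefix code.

Kraft inequality: Σ 2^(-l_i) ≤ 1 for prefix-free code
Calculating: 2^(-3) + 2^(-4) + 2^(-5) + 2^(-5) + 2^(-5) + 2^(-5) + 2^(-6) + 2^(-7) + 2^(-8) + 2^(-8)
= 0.125 + 0.0625 + 0.03125 + 0.03125 + 0.03125 + 0.03125 + 0.015625 + 0.0078125 + 0.00390625 + 0.00390625
= 0.3438
Since 0.3438 ≤ 1, prefix-free code exists


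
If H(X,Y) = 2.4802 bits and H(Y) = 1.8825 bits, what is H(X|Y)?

Chain rule: H(X,Y) = H(X|Y) + H(Y)
H(X|Y) = H(X,Y) - H(Y) = 2.4802 - 1.8825 = 0.5977 bits


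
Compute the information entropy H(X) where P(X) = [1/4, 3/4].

H(X) = -Σ p(x) log₂ p(x)
  -1/4 × log₂(1/4) = 0.5000
  -3/4 × log₂(3/4) = 0.3113
H(X) = 0.8113 bits


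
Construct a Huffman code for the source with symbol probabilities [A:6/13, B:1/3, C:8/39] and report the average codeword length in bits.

Huffman tree construction:
Combine smallest probabilities repeatedly
Resulting codes:
  A: 0 (length 1)
  B: 11 (length 2)
  C: 10 (length 2)
Average length = Σ p(s) × length(s) = 1.5385 bits


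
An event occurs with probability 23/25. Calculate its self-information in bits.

Information content I(x) = -log₂(p(x))
I = -log₂(23/25) = -log₂(0.9200)
I = 0.1203 bits


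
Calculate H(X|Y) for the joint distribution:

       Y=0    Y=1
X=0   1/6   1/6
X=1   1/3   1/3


H(X|Y) = Σ_y p(y) H(X|Y=y)
  p(Y=0) = 1/2, H(X|Y=0) = 0.9183
  p(Y=1) = 1/2, H(X|Y=1) = 0.9183
H(X|Y) = 0.5000×0.9183 + 0.5000×0.9183 = 0.9183 bits


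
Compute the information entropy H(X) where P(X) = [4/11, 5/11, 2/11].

H(X) = -Σ p(x) log₂ p(x)
  -4/11 × log₂(4/11) = 0.5307
  -5/11 × log₂(5/11) = 0.5170
  -2/11 × log₂(2/11) = 0.4472
H(X) = 1.4949 bits


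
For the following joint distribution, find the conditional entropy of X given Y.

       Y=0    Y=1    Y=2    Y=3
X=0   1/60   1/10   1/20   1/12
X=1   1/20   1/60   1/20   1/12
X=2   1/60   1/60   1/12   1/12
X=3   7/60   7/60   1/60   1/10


H(X|Y) = Σ_y p(y) H(X|Y=y)
  p(Y=0) = 1/5, H(X|Y=0) = 1.5511
  p(Y=1) = 1/4, H(X|Y=1) = 1.5628
  p(Y=2) = 1/5, H(X|Y=2) = 1.8250
  p(Y=3) = 7/20, H(X|Y=3) = 1.9952
H(X|Y) = 0.2000×1.5511 + 0.2500×1.5628 + 0.2000×1.8250 + 0.3500×1.9952 = 1.7643 bits


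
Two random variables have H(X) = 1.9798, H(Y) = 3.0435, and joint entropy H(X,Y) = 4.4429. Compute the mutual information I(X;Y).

I(X;Y) = H(X) + H(Y) - H(X,Y)
I(X;Y) = 1.9798 + 3.0435 - 4.4429 = 0.5804 bits


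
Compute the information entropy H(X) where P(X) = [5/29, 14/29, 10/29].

H(X) = -Σ p(x) log₂ p(x)
  -5/29 × log₂(5/29) = 0.4373
  -14/29 × log₂(14/29) = 0.5072
  -10/29 × log₂(10/29) = 0.5297
H(X) = 1.4741 bits


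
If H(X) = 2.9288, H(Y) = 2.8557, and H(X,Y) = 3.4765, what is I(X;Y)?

I(X;Y) = H(X) + H(Y) - H(X,Y)
I(X;Y) = 2.9288 + 2.8557 - 3.4765 = 2.308 bits


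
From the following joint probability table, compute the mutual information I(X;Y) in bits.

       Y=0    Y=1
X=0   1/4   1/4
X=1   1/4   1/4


H(X) = 1.0000, H(Y) = 1.0000, H(X,Y) = 2.0000
I(X;Y) = H(X) + H(Y) - H(X,Y) = 0.0000 bits


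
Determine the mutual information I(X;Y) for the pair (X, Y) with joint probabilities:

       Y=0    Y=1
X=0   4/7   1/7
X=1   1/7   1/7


H(X) = 0.8631, H(Y) = 0.8631, H(X,Y) = 1.6645
I(X;Y) = H(X) + H(Y) - H(X,Y) = 0.0617 bits


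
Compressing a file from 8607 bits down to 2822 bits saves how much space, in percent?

Space savings = (1 - Compressed/Original) × 100%
= (1 - 2822/8607) × 100%
= 67.21%


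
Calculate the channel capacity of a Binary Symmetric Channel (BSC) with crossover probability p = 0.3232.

For BSC with error probability p:
C = 1 - H(p) where H(p) is binary entropy
H(0.3232) = -0.3232 × log₂(0.3232) - 0.6768 × log₂(0.6768)
H(p) = 0.9078
C = 1 - 0.9078 = 0.0922 bits/use


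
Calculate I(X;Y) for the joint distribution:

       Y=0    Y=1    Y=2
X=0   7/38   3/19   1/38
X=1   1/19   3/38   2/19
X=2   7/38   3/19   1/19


H(X) = 1.5523, H(Y) = 1.5044, H(X,Y) = 2.9564
I(X;Y) = H(X) + H(Y) - H(X,Y) = 0.1002 bits


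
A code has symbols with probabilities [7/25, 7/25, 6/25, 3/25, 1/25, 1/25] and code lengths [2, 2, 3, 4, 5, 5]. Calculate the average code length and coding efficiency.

Average length L = Σ p_i × l_i = 2.7200 bits
Entropy H = 2.2612 bits
Efficiency η = H/L × 100% = 83.13%


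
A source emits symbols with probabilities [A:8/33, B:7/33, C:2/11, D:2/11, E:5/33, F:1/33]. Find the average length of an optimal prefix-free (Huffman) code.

Huffman tree construction:
Combine smallest probabilities repeatedly
Resulting codes:
  A: 10 (length 2)
  B: 01 (length 2)
  C: 110 (length 3)
  D: 111 (length 3)
  E: 001 (length 3)
  F: 000 (length 3)
Average length = Σ p(s) × length(s) = 2.5455 bits


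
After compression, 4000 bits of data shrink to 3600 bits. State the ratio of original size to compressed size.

Compression ratio = Original / Compressed
= 4000 / 3600 = 1.11:1


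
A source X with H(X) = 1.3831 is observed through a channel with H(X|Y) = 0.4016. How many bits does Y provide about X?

I(X;Y) = H(X) - H(X|Y)
I(X;Y) = 1.3831 - 0.4016 = 0.9815 bits


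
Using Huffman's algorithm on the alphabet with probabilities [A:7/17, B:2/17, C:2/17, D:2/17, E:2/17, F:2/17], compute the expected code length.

Huffman tree construction:
Combine smallest probabilities repeatedly
Resulting codes:
  A: 0 (length 1)
  B: 1110 (length 4)
  C: 1111 (length 4)
  D: 100 (length 3)
  E: 101 (length 3)
  F: 110 (length 3)
Average length = Σ p(s) × length(s) = 2.4118 bits


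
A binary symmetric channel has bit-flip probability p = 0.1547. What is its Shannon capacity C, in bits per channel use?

For BSC with error probability p:
C = 1 - H(p) where H(p) is binary entropy
H(0.1547) = -0.1547 × log₂(0.1547) - 0.8453 × log₂(0.8453)
H(p) = 0.6215
C = 1 - 0.6215 = 0.3785 bits/use


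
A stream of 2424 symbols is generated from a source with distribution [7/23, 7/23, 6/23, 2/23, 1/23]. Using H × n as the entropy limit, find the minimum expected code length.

Entropy H = 2.0534 bits/symbol
Minimum bits = H × n = 2.0534 × 2424
= 4977.54 bits


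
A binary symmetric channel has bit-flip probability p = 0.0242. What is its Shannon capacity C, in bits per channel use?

For BSC with error probability p:
C = 1 - H(p) where H(p) is binary entropy
H(0.0242) = -0.0242 × log₂(0.0242) - 0.9758 × log₂(0.9758)
H(p) = 0.1644
C = 1 - 0.1644 = 0.8356 bits/use


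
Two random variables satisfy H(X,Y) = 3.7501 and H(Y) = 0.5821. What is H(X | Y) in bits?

Chain rule: H(X,Y) = H(X|Y) + H(Y)
H(X|Y) = H(X,Y) - H(Y) = 3.7501 - 0.5821 = 3.168 bits


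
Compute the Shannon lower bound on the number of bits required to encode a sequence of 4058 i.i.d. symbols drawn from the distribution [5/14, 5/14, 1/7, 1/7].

Entropy H = 1.8631 bits/symbol
Minimum bits = H × n = 1.8631 × 4058
= 7560.54 bits


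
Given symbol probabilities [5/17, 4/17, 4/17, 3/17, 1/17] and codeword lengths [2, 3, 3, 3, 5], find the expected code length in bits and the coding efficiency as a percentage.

Average length L = Σ p_i × l_i = 2.8235 bits
Entropy H = 2.1837 bits
Efficiency η = H/L × 100% = 77.34%


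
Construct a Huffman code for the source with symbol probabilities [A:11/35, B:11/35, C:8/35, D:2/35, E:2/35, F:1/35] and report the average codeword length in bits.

Huffman tree construction:
Combine smallest probabilities repeatedly
Resulting codes:
  A: 10 (length 2)
  B: 11 (length 2)
  C: 01 (length 2)
  D: 0011 (length 4)
  E: 000 (length 3)
  F: 0010 (length 4)
Average length = Σ p(s) × length(s) = 2.2286 bits


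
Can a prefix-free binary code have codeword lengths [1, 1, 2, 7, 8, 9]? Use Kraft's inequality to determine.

Kraft inequality: Σ 2^(-l_i) ≤ 1 for prefix-free code
Calculating: 2^(-1) + 2^(-1) + 2^(-2) + 2^(-7) + 2^(-8) + 2^(-9)
= 0.5 + 0.5 + 0.25 + 0.0078125 + 0.00390625 + 0.001953125
= 1.2637
Since 1.2637 > 1, prefix-free code does not exist


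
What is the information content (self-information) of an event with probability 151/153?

Information content I(x) = -log₂(p(x))
I = -log₂(151/153) = -log₂(0.9869)
I = 0.0190 bits


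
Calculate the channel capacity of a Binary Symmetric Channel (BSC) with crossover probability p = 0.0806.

For BSC with error probability p:
C = 1 - H(p) where H(p) is binary entropy
H(0.0806) = -0.0806 × log₂(0.0806) - 0.9194 × log₂(0.9194)
H(p) = 0.4043
C = 1 - 0.4043 = 0.5957 bits/use


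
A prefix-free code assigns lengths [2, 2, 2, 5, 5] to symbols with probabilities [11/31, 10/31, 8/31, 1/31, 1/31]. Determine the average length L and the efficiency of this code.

Average length L = Σ p_i × l_i = 2.1935 bits
Entropy H = 1.8809 bits
Efficiency η = H/L × 100% = 85.75%


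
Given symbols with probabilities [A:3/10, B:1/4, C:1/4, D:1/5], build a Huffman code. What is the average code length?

Huffman tree construction:
Combine smallest probabilities repeatedly
Resulting codes:
  A: 11 (length 2)
  B: 01 (length 2)
  C: 10 (length 2)
  D: 00 (length 2)
Average length = Σ p(s) × length(s) = 2.0000 bits


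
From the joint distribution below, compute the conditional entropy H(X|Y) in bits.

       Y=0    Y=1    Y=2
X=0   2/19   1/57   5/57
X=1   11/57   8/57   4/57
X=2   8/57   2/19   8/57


H(X|Y) = Σ_y p(y) H(X|Y=y)
  p(Y=0) = 25/57, H(X|Y=0) = 1.5413
  p(Y=1) = 5/19, H(X|Y=1) = 1.2729
  p(Y=2) = 17/57, H(X|Y=2) = 1.5222
H(X|Y) = 0.4386×1.5413 + 0.2632×1.2729 + 0.2982×1.5222 = 1.4650 bits


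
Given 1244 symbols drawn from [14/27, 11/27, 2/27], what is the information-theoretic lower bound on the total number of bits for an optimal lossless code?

Entropy H = 1.2972 bits/symbol
Minimum bits = H × n = 1.2972 × 1244
= 1613.76 bits


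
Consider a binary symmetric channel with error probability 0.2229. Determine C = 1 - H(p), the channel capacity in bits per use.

For BSC with error probability p:
C = 1 - H(p) where H(p) is binary entropy
H(0.2229) = -0.2229 × log₂(0.2229) - 0.7771 × log₂(0.7771)
H(p) = 0.7654
C = 1 - 0.7654 = 0.2346 bits/use


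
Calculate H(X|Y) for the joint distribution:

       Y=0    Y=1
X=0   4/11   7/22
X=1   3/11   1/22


H(X|Y) = Σ_y p(y) H(X|Y=y)
  p(Y=0) = 7/11, H(X|Y=0) = 0.9852
  p(Y=1) = 4/11, H(X|Y=1) = 0.5436
H(X|Y) = 0.6364×0.9852 + 0.3636×0.5436 = 0.8246 bits


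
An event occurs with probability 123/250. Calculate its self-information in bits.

Information content I(x) = -log₂(p(x))
I = -log₂(123/250) = -log₂(0.4920)
I = 1.0233 bits


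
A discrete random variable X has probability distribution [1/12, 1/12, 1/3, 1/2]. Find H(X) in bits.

H(X) = -Σ p(x) log₂ p(x)
  -1/12 × log₂(1/12) = 0.2987
  -1/12 × log₂(1/12) = 0.2987
  -1/3 × log₂(1/3) = 0.5283
  -1/2 × log₂(1/2) = 0.5000
H(X) = 1.6258 bits


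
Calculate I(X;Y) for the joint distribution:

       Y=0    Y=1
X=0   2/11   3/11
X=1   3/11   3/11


H(X) = 0.9940, H(Y) = 0.9940, H(X,Y) = 1.9808
I(X;Y) = H(X) + H(Y) - H(X,Y) = 0.0072 bits


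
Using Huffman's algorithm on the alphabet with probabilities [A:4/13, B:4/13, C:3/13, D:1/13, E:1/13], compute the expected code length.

Huffman tree construction:
Combine smallest probabilities repeatedly
Resulting codes:
  A: 10 (length 2)
  B: 11 (length 2)
  C: 01 (length 2)
  D: 000 (length 3)
  E: 001 (length 3)
Average length = Σ p(s) × length(s) = 2.1538 bits


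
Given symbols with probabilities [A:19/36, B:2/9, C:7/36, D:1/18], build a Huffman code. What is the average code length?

Huffman tree construction:
Combine smallest probabilities repeatedly
Resulting codes:
  A: 1 (length 1)
  B: 00 (length 2)
  C: 011 (length 3)
  D: 010 (length 3)
Average length = Σ p(s) × length(s) = 1.7222 bits


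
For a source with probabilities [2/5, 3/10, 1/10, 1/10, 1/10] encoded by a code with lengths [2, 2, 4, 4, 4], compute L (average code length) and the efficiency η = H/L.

Average length L = Σ p_i × l_i = 2.6000 bits
Entropy H = 2.0464 bits
Efficiency η = H/L × 100% = 78.71%


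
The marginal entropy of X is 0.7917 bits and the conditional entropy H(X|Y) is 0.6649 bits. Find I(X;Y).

I(X;Y) = H(X) - H(X|Y)
I(X;Y) = 0.7917 - 0.6649 = 0.1268 bits


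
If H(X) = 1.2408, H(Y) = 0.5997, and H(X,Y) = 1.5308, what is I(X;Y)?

I(X;Y) = H(X) + H(Y) - H(X,Y)
I(X;Y) = 1.2408 + 0.5997 - 1.5308 = 0.3097 bits


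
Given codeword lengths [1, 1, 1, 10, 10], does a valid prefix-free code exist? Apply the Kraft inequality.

Kraft inequality: Σ 2^(-l_i) ≤ 1 for prefix-free code
Calculating: 2^(-1) + 2^(-1) + 2^(-1) + 2^(-10) + 2^(-10)
= 0.5 + 0.5 + 0.5 + 0.0009765625 + 0.0009765625
= 1.5020
Since 1.5020 > 1, prefix-free code does not exist


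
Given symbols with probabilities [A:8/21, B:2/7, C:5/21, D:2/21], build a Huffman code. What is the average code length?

Huffman tree construction:
Combine smallest probabilities repeatedly
Resulting codes:
  A: 0 (length 1)
  B: 10 (length 2)
  C: 111 (length 3)
  D: 110 (length 3)
Average length = Σ p(s) × length(s) = 1.9524 bits


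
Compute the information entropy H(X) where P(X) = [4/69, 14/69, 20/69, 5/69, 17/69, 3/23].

H(X) = -Σ p(x) log₂ p(x)
  -4/69 × log₂(4/69) = 0.2382
  -14/69 × log₂(14/69) = 0.4669
  -20/69 × log₂(20/69) = 0.5179
  -5/69 × log₂(5/69) = 0.2744
  -17/69 × log₂(17/69) = 0.4979
  -3/23 × log₂(3/23) = 0.3833
H(X) = 2.3786 bits


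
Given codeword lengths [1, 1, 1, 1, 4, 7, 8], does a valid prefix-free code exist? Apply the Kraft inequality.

Kraft inequality: Σ 2^(-l_i) ≤ 1 for prefix-free code
Calculating: 2^(-1) + 2^(-1) + 2^(-1) + 2^(-1) + 2^(-4) + 2^(-7) + 2^(-8)
= 0.5 + 0.5 + 0.5 + 0.5 + 0.0625 + 0.0078125 + 0.00390625
= 2.0742
Since 2.0742 > 1, prefix-free code does not exist


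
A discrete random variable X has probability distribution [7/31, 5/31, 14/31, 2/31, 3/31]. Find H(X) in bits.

H(X) = -Σ p(x) log₂ p(x)
  -7/31 × log₂(7/31) = 0.4848
  -5/31 × log₂(5/31) = 0.4246
  -14/31 × log₂(14/31) = 0.5179
  -2/31 × log₂(2/31) = 0.2551
  -3/31 × log₂(3/31) = 0.3261
H(X) = 2.0084 bits


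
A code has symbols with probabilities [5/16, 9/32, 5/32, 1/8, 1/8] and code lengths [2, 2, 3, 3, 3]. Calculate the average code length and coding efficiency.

Average length L = Σ p_i × l_i = 2.4062 bits
Entropy H = 2.2076 bits
Efficiency η = H/L × 100% = 91.74%


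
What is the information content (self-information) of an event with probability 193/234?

Information content I(x) = -log₂(p(x))
I = -log₂(193/234) = -log₂(0.8248)
I = 0.2779 bits


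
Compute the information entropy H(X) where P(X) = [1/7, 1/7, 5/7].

H(X) = -Σ p(x) log₂ p(x)
  -1/7 × log₂(1/7) = 0.4011
  -1/7 × log₂(1/7) = 0.4011
  -5/7 × log₂(5/7) = 0.3467
H(X) = 1.1488 bits


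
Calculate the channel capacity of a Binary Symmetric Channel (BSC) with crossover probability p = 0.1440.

For BSC with error probability p:
C = 1 - H(p) where H(p) is binary entropy
H(0.1440) = -0.1440 × log₂(0.1440) - 0.8560 × log₂(0.8560)
H(p) = 0.5946
C = 1 - 0.5946 = 0.4054 bits/use


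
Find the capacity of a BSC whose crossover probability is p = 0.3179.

For BSC with error probability p:
C = 1 - H(p) where H(p) is binary entropy
H(0.3179) = -0.3179 × log₂(0.3179) - 0.6821 × log₂(0.6821)
H(p) = 0.9021
C = 1 - 0.9021 = 0.0979 bits/use


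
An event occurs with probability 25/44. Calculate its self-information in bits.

Information content I(x) = -log₂(p(x))
I = -log₂(25/44) = -log₂(0.5682)
I = 0.8156 bits


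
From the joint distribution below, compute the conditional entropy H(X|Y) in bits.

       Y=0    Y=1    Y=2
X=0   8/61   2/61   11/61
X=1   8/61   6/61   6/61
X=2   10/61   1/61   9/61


H(X|Y) = Σ_y p(y) H(X|Y=y)
  p(Y=0) = 26/61, H(X|Y=0) = 1.5766
  p(Y=1) = 9/61, H(X|Y=1) = 1.2244
  p(Y=2) = 26/61, H(X|Y=2) = 1.5430
H(X|Y) = 0.4262×1.5766 + 0.1475×1.2244 + 0.4262×1.5430 = 1.5103 bits


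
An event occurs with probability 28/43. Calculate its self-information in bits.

Information content I(x) = -log₂(p(x))
I = -log₂(28/43) = -log₂(0.6512)
I = 0.6189 bits


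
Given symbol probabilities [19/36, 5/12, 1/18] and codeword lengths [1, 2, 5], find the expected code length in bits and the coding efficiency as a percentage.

Average length L = Σ p_i × l_i = 1.6389 bits
Entropy H = 1.2445 bits
Efficiency η = H/L × 100% = 75.94%


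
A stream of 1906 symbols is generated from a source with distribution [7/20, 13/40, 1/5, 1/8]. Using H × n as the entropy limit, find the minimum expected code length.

Entropy H = 1.8965 bits/symbol
Minimum bits = H × n = 1.8965 × 1906
= 3614.67 bits


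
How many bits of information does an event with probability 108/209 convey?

Information content I(x) = -log₂(p(x))
I = -log₂(108/209) = -log₂(0.5167)
I = 0.9525 bits


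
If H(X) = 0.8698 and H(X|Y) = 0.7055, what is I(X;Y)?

I(X;Y) = H(X) - H(X|Y)
I(X;Y) = 0.8698 - 0.7055 = 0.1643 bits


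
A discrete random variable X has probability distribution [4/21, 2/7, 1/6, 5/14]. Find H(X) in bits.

H(X) = -Σ p(x) log₂ p(x)
  -4/21 × log₂(4/21) = 0.4557
  -2/7 × log₂(2/7) = 0.5164
  -1/6 × log₂(1/6) = 0.4308
  -5/14 × log₂(5/14) = 0.5305
H(X) = 1.9334 bits


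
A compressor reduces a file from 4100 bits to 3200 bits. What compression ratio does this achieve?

Compression ratio = Original / Compressed
= 4100 / 3200 = 1.28:1


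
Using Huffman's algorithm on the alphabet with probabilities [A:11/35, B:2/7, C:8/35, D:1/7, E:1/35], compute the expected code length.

Huffman tree construction:
Combine smallest probabilities repeatedly
Resulting codes:
  A: 11 (length 2)
  B: 10 (length 2)
  C: 01 (length 2)
  D: 001 (length 3)
  E: 000 (length 3)
Average length = Σ p(s) × length(s) = 2.1714 bits


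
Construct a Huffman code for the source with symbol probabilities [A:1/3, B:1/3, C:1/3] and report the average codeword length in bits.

Huffman tree construction:
Combine smallest probabilities repeatedly
Resulting codes:
  A: 10 (length 2)
  B: 11 (length 2)
  C: 0 (length 1)
Average length = Σ p(s) × length(s) = 1.6667 bits


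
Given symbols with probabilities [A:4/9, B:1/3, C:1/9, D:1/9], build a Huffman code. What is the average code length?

Huffman tree construction:
Combine smallest probabilities repeatedly
Resulting codes:
  A: 0 (length 1)
  B: 11 (length 2)
  C: 100 (length 3)
  D: 101 (length 3)
Average length = Σ p(s) × length(s) = 1.7778 bits


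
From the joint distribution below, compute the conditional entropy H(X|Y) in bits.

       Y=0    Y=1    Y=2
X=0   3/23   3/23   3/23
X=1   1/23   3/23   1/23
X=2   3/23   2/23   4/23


H(X|Y) = Σ_y p(y) H(X|Y=y)
  p(Y=0) = 7/23, H(X|Y=0) = 1.4488
  p(Y=1) = 8/23, H(X|Y=1) = 1.5613
  p(Y=2) = 8/23, H(X|Y=2) = 1.4056
H(X|Y) = 0.3043×1.4488 + 0.3478×1.5613 + 0.3478×1.4056 = 1.4729 bits


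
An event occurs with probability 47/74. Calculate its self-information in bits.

Information content I(x) = -log₂(p(x))
I = -log₂(47/74) = -log₂(0.6351)
I = 0.6549 bits


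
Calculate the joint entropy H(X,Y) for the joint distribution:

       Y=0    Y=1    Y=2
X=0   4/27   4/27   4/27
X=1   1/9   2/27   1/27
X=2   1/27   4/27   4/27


H(X,Y) = -Σ p(x,y) log₂ p(x,y)
  p(0,0)=4/27: -0.1481 × log₂(0.1481) = 0.4081
  p(0,1)=4/27: -0.1481 × log₂(0.1481) = 0.4081
  p(0,2)=4/27: -0.1481 × log₂(0.1481) = 0.4081
  p(1,0)=1/9: -0.1111 × log₂(0.1111) = 0.3522
  p(1,1)=2/27: -0.0741 × log₂(0.0741) = 0.2781
  p(1,2)=1/27: -0.0370 × log₂(0.0370) = 0.1761
  p(2,0)=1/27: -0.0370 × log₂(0.0370) = 0.1761
  p(2,1)=4/27: -0.1481 × log₂(0.1481) = 0.4081
  p(2,2)=4/27: -0.1481 × log₂(0.1481) = 0.4081
H(X,Y) = 3.0232 bits


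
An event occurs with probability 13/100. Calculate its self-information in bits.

Information content I(x) = -log₂(p(x))
I = -log₂(13/100) = -log₂(0.1300)
I = 2.9434 bits


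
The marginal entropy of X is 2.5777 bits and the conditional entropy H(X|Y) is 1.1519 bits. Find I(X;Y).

I(X;Y) = H(X) - H(X|Y)
I(X;Y) = 2.5777 - 1.1519 = 1.4258 bits


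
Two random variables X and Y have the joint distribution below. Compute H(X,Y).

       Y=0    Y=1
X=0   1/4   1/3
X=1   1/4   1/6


H(X,Y) = -Σ p(x,y) log₂ p(x,y)
  p(0,0)=1/4: -0.2500 × log₂(0.2500) = 0.5000
  p(0,1)=1/3: -0.3333 × log₂(0.3333) = 0.5283
  p(1,0)=1/4: -0.2500 × log₂(0.2500) = 0.5000
  p(1,1)=1/6: -0.1667 × log₂(0.1667) = 0.4308
H(X,Y) = 1.9591 bits


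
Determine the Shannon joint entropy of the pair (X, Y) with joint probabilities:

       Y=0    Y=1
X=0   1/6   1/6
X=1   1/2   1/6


H(X,Y) = -Σ p(x,y) log₂ p(x,y)
  p(0,0)=1/6: -0.1667 × log₂(0.1667) = 0.4308
  p(0,1)=1/6: -0.1667 × log₂(0.1667) = 0.4308
  p(1,0)=1/2: -0.5000 × log₂(0.5000) = 0.5000
  p(1,1)=1/6: -0.1667 × log₂(0.1667) = 0.4308
H(X,Y) = 1.7925 bits


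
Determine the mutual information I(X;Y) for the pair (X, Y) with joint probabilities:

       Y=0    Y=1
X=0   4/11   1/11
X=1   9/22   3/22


H(X) = 0.9940, H(Y) = 0.7732, H(X,Y) = 1.7647
I(X;Y) = H(X) + H(Y) - H(X,Y) = 0.0026 bits


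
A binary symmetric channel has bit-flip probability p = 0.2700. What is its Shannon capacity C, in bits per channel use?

For BSC with error probability p:
C = 1 - H(p) where H(p) is binary entropy
H(0.2700) = -0.2700 × log₂(0.2700) - 0.7300 × log₂(0.7300)
H(p) = 0.8415
C = 1 - 0.8415 = 0.1585 bits/use


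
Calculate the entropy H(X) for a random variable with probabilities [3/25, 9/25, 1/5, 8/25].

H(X) = -Σ p(x) log₂ p(x)
  -3/25 × log₂(3/25) = 0.3671
  -9/25 × log₂(9/25) = 0.5306
  -1/5 × log₂(1/5) = 0.4644
  -8/25 × log₂(8/25) = 0.5260
H(X) = 1.8881 bits


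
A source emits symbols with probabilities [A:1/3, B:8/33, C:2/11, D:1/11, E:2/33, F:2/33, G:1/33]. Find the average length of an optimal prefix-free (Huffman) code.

Huffman tree construction:
Combine smallest probabilities repeatedly
Resulting codes:
  A: 11 (length 2)
  B: 01 (length 2)
  C: 00 (length 2)
  D: 1011 (length 4)
  E: 1001 (length 4)
  F: 1010 (length 4)
  G: 1000 (length 4)
Average length = Σ p(s) × length(s) = 2.4848 bits


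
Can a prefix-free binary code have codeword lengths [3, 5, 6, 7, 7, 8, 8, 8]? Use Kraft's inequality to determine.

Kraft inequality: Σ 2^(-l_i) ≤ 1 for prefix-free code
Calculating: 2^(-3) + 2^(-5) + 2^(-6) + 2^(-7) + 2^(-7) + 2^(-8) + 2^(-8) + 2^(-8)
= 0.125 + 0.03125 + 0.015625 + 0.0078125 + 0.0078125 + 0.00390625 + 0.00390625 + 0.00390625
= 0.1992
Since 0.1992 ≤ 1, prefix-free code exists


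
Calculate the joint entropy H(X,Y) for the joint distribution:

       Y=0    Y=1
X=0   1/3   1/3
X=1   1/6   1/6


H(X,Y) = -Σ p(x,y) log₂ p(x,y)
  p(0,0)=1/3: -0.3333 × log₂(0.3333) = 0.5283
  p(0,1)=1/3: -0.3333 × log₂(0.3333) = 0.5283
  p(1,0)=1/6: -0.1667 × log₂(0.1667) = 0.4308
  p(1,1)=1/6: -0.1667 × log₂(0.1667) = 0.4308
H(X,Y) = 1.9183 bits


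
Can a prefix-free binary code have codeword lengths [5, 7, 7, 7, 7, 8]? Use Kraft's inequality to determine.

Kraft inequality: Σ 2^(-l_i) ≤ 1 for prefix-free code
Calculating: 2^(-5) + 2^(-7) + 2^(-7) + 2^(-7) + 2^(-7) + 2^(-8)
= 0.03125 + 0.0078125 + 0.0078125 + 0.0078125 + 0.0078125 + 0.00390625
= 0.0664
Since 0.0664 ≤ 1, prefix-free code exists


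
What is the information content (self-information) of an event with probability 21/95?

Information content I(x) = -log₂(p(x))
I = -log₂(21/95) = -log₂(0.2211)
I = 2.1775 bits


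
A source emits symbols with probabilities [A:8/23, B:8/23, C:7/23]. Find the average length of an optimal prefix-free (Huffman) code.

Huffman tree construction:
Combine smallest probabilities repeatedly
Resulting codes:
  A: 11 (length 2)
  B: 0 (length 1)
  C: 10 (length 2)
Average length = Σ p(s) × length(s) = 1.6522 bits


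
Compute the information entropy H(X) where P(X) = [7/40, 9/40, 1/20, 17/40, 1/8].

H(X) = -Σ p(x) log₂ p(x)
  -7/40 × log₂(7/40) = 0.4401
  -9/40 × log₂(9/40) = 0.4842
  -1/20 × log₂(1/20) = 0.2161
  -17/40 × log₂(17/40) = 0.5246
  -1/8 × log₂(1/8) = 0.3750
H(X) = 2.0400 bits


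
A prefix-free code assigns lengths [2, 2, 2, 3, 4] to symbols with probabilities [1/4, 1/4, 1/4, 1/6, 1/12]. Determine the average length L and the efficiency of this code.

Average length L = Σ p_i × l_i = 2.3333 bits
Entropy H = 2.2296 bits
Efficiency η = H/L × 100% = 95.55%


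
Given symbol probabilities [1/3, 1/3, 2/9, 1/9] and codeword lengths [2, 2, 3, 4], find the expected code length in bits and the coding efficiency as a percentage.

Average length L = Σ p_i × l_i = 2.4444 bits
Entropy H = 1.8911 bits
Efficiency η = H/L × 100% = 77.36%


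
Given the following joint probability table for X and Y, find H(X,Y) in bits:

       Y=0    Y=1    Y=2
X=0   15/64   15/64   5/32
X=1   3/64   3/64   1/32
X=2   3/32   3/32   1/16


H(X,Y) = -Σ p(x,y) log₂ p(x,y)
  p(0,0)=15/64: -0.2344 × log₂(0.2344) = 0.4906
  p(0,1)=15/64: -0.2344 × log₂(0.2344) = 0.4906
  p(0,2)=5/32: -0.1562 × log₂(0.1562) = 0.4184
  p(1,0)=3/64: -0.0469 × log₂(0.0469) = 0.2070
  p(1,1)=3/64: -0.0469 × log₂(0.0469) = 0.2070
  p(1,2)=1/32: -0.0312 × log₂(0.0312) = 0.1562
  p(2,0)=3/32: -0.0938 × log₂(0.0938) = 0.3202
  p(2,1)=3/32: -0.0938 × log₂(0.0938) = 0.3202
  p(2,2)=1/16: -0.0625 × log₂(0.0625) = 0.2500
H(X,Y) = 2.8601 bits


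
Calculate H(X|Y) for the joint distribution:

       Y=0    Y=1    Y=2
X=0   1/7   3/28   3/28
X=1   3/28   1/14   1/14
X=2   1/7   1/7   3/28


H(X|Y) = Σ_y p(y) H(X|Y=y)
  p(Y=0) = 11/28, H(X|Y=0) = 1.5726
  p(Y=1) = 9/28, H(X|Y=1) = 1.5305
  p(Y=2) = 2/7, H(X|Y=2) = 1.5613
H(X|Y) = 0.3929×1.5726 + 0.3214×1.5305 + 0.2857×1.5613 = 1.5558 bits


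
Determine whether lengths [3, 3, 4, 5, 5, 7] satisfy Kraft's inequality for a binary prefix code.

Kraft inequality: Σ 2^(-l_i) ≤ 1 for prefix-free code
Calculating: 2^(-3) + 2^(-3) + 2^(-4) + 2^(-5) + 2^(-5) + 2^(-7)
= 0.125 + 0.125 + 0.0625 + 0.03125 + 0.03125 + 0.0078125
= 0.3828
Since 0.3828 ≤ 1, prefix-free code exists


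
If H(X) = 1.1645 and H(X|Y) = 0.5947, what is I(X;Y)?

I(X;Y) = H(X) - H(X|Y)
I(X;Y) = 1.1645 - 0.5947 = 0.5698 bits


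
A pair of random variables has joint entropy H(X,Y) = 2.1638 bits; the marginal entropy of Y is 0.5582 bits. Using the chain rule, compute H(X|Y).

Chain rule: H(X,Y) = H(X|Y) + H(Y)
H(X|Y) = H(X,Y) - H(Y) = 2.1638 - 0.5582 = 1.6056 bits


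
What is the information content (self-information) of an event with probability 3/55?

Information content I(x) = -log₂(p(x))
I = -log₂(3/55) = -log₂(0.0545)
I = 4.1964 bits


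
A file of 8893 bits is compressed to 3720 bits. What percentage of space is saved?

Space savings = (1 - Compressed/Original) × 100%
= (1 - 3720/8893) × 100%
= 58.17%


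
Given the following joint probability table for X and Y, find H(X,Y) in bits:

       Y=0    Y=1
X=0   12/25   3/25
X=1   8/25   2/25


H(X,Y) = -Σ p(x,y) log₂ p(x,y)
  p(0,0)=12/25: -0.4800 × log₂(0.4800) = 0.5083
  p(0,1)=3/25: -0.1200 × log₂(0.1200) = 0.3671
  p(1,0)=8/25: -0.3200 × log₂(0.3200) = 0.5260
  p(1,1)=2/25: -0.0800 × log₂(0.0800) = 0.2915
H(X,Y) = 1.6929 bits


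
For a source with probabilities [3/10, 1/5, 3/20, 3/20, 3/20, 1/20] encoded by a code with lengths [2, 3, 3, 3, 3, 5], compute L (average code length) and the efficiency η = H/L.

Average length L = Σ p_i × l_i = 2.8000 bits
Entropy H = 2.4332 bits
Efficiency η = H/L × 100% = 86.90%


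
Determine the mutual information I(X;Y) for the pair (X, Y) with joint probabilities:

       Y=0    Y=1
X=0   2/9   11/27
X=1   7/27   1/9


H(X) = 0.9510, H(Y) = 0.9990, H(X,Y) = 1.8671
I(X;Y) = H(X) + H(Y) - H(X,Y) = 0.0829 bits


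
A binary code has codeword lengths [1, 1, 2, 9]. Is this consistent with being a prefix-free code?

Kraft inequality: Σ 2^(-l_i) ≤ 1 for prefix-free code
Calculating: 2^(-1) + 2^(-1) + 2^(-2) + 2^(-9)
= 0.5 + 0.5 + 0.25 + 0.001953125
= 1.2520
Since 1.2520 > 1, prefix-free code does not exist


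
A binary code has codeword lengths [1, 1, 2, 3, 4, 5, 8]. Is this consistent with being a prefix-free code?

Kraft inequality: Σ 2^(-l_i) ≤ 1 for prefix-free code
Calculating: 2^(-1) + 2^(-1) + 2^(-2) + 2^(-3) + 2^(-4) + 2^(-5) + 2^(-8)
= 0.5 + 0.5 + 0.25 + 0.125 + 0.0625 + 0.03125 + 0.00390625
= 1.4727
Since 1.4727 > 1, prefix-free code does not exist


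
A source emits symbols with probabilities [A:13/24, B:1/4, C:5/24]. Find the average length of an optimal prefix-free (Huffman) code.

Huffman tree construction:
Combine smallest probabilities repeatedly
Resulting codes:
  A: 1 (length 1)
  B: 01 (length 2)
  C: 00 (length 2)
Average length = Σ p(s) × length(s) = 1.4583 bits


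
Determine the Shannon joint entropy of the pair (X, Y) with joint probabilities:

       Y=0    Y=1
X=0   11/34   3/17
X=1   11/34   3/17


H(X,Y) = -Σ p(x,y) log₂ p(x,y)
  p(0,0)=11/34: -0.3235 × log₂(0.3235) = 0.5267
  p(0,1)=3/17: -0.1765 × log₂(0.1765) = 0.4416
  p(1,0)=11/34: -0.3235 × log₂(0.3235) = 0.5267
  p(1,1)=3/17: -0.1765 × log₂(0.1765) = 0.4416
H(X,Y) = 1.9367 bits


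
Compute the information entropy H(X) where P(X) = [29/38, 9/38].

H(X) = -Σ p(x) log₂ p(x)
  -29/38 × log₂(29/38) = 0.2976
  -9/38 × log₂(9/38) = 0.4922
H(X) = 0.7897 bits


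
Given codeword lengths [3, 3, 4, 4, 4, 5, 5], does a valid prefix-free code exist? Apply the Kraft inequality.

Kraft inequality: Σ 2^(-l_i) ≤ 1 for prefix-free code
Calculating: 2^(-3) + 2^(-3) + 2^(-4) + 2^(-4) + 2^(-4) + 2^(-5) + 2^(-5)
= 0.125 + 0.125 + 0.0625 + 0.0625 + 0.0625 + 0.03125 + 0.03125
= 0.5000
Since 0.5000 ≤ 1, prefix-free code exists


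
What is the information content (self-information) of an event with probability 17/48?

Information content I(x) = -log₂(p(x))
I = -log₂(17/48) = -log₂(0.3542)
I = 1.4975 bits


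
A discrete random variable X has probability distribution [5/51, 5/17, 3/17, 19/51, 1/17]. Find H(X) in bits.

H(X) = -Σ p(x) log₂ p(x)
  -5/51 × log₂(5/51) = 0.3285
  -5/17 × log₂(5/17) = 0.5193
  -3/17 × log₂(3/17) = 0.4416
  -19/51 × log₂(19/51) = 0.5307
  -1/17 × log₂(1/17) = 0.2404
H(X) = 2.0605 bits


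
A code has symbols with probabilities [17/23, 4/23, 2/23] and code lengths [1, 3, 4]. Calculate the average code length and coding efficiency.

Average length L = Σ p_i × l_i = 1.6087 bits
Entropy H = 1.0676 bits
Efficiency η = H/L × 100% = 66.37%


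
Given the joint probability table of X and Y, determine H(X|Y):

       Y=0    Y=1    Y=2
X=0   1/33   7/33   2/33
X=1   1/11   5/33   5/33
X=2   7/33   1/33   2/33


H(X|Y) = Σ_y p(y) H(X|Y=y)
  p(Y=0) = 1/3, H(X|Y=0) = 1.2407
  p(Y=1) = 13/33, H(X|Y=1) = 1.2957
  p(Y=2) = 3/11, H(X|Y=2) = 1.4355
H(X|Y) = 0.3333×1.2407 + 0.3939×1.2957 + 0.2727×1.4355 = 1.3155 bits


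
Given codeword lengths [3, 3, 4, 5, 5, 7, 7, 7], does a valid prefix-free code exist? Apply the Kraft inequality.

Kraft inequality: Σ 2^(-l_i) ≤ 1 for prefix-free code
Calculating: 2^(-3) + 2^(-3) + 2^(-4) + 2^(-5) + 2^(-5) + 2^(-7) + 2^(-7) + 2^(-7)
= 0.125 + 0.125 + 0.0625 + 0.03125 + 0.03125 + 0.0078125 + 0.0078125 + 0.0078125
= 0.3984
Since 0.3984 ≤ 1, prefix-free code exists


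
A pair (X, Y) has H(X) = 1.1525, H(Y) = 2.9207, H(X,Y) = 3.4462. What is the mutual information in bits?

I(X;Y) = H(X) + H(Y) - H(X,Y)
I(X;Y) = 1.1525 + 2.9207 - 3.4462 = 0.627 bits


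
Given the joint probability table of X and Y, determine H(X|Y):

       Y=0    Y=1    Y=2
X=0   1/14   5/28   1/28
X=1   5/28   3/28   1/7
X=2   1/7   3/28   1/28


H(X|Y) = Σ_y p(y) H(X|Y=y)
  p(Y=0) = 11/28, H(X|Y=0) = 1.4949
  p(Y=1) = 11/28, H(X|Y=1) = 1.5395
  p(Y=2) = 3/14, H(X|Y=2) = 1.2516
H(X|Y) = 0.3929×1.4949 + 0.3929×1.5395 + 0.2143×1.2516 = 1.4603 bits


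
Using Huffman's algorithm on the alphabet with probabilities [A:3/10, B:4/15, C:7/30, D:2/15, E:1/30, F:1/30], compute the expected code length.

Huffman tree construction:
Combine smallest probabilities repeatedly
Resulting codes:
  A: 11 (length 2)
  B: 10 (length 2)
  C: 01 (length 2)
  D: 001 (length 3)
  E: 0000 (length 4)
  F: 0001 (length 4)
Average length = Σ p(s) × length(s) = 2.2667 bits


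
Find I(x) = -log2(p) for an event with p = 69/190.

Information content I(x) = -log₂(p(x))
I = -log₂(69/190) = -log₂(0.3632)
I = 1.4613 bits


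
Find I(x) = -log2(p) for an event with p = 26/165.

Information content I(x) = -log₂(p(x))
I = -log₂(26/165) = -log₂(0.1576)
I = 2.6659 bits


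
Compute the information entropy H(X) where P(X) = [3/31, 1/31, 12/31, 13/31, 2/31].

H(X) = -Σ p(x) log₂ p(x)
  -3/31 × log₂(3/31) = 0.3261
  -1/31 × log₂(1/31) = 0.1598
  -12/31 × log₂(12/31) = 0.5300
  -13/31 × log₂(13/31) = 0.5258
  -2/31 × log₂(2/31) = 0.2551
H(X) = 1.7968 bits


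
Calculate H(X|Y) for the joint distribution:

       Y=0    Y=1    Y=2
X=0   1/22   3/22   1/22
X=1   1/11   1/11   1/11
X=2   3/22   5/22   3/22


H(X|Y) = Σ_y p(y) H(X|Y=y)
  p(Y=0) = 3/11, H(X|Y=0) = 1.4591
  p(Y=1) = 5/11, H(X|Y=1) = 1.4855
  p(Y=2) = 3/11, H(X|Y=2) = 1.4591
H(X|Y) = 0.2727×1.4591 + 0.4545×1.4855 + 0.2727×1.4591 = 1.4711 bits


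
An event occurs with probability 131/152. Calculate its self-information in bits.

Information content I(x) = -log₂(p(x))
I = -log₂(131/152) = -log₂(0.8618)
I = 0.2145 bits


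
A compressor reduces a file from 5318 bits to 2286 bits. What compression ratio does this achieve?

Compression ratio = Original / Compressed
= 5318 / 2286 = 2.33:1


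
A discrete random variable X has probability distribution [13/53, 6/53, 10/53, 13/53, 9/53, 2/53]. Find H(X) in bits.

H(X) = -Σ p(x) log₂ p(x)
  -13/53 × log₂(13/53) = 0.4973
  -6/53 × log₂(6/53) = 0.3558
  -10/53 × log₂(10/53) = 0.4540
  -13/53 × log₂(13/53) = 0.4973
  -9/53 × log₂(9/53) = 0.4344
  -2/53 × log₂(2/53) = 0.1784
H(X) = 2.4172 bits


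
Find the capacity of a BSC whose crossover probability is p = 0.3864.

For BSC with error probability p:
C = 1 - H(p) where H(p) is binary entropy
H(0.3864) = -0.3864 × log₂(0.3864) - 0.6136 × log₂(0.6136)
H(p) = 0.9624
C = 1 - 0.9624 = 0.0376 bits/use


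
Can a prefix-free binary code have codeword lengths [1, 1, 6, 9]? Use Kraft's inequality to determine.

Kraft inequality: Σ 2^(-l_i) ≤ 1 for prefix-free code
Calculating: 2^(-1) + 2^(-1) + 2^(-6) + 2^(-9)
= 0.5 + 0.5 + 0.015625 + 0.001953125
= 1.0176
Since 1.0176 > 1, prefix-free code does not exist


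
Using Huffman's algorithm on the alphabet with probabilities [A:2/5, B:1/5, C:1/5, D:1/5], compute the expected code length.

Huffman tree construction:
Combine smallest probabilities repeatedly
Resulting codes:
  A: 11 (length 2)
  B: 00 (length 2)
  C: 01 (length 2)
  D: 10 (length 2)
Average length = Σ p(s) × length(s) = 2.0000 bits


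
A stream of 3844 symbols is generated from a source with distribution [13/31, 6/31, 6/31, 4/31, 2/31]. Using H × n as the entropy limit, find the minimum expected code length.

Entropy H = 2.0792 bits/symbol
Minimum bits = H × n = 2.0792 × 3844
= 7992.40 bits


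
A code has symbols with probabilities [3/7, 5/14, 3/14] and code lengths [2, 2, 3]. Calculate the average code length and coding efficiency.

Average length L = Σ p_i × l_i = 2.2143 bits
Entropy H = 1.5306 bits
Efficiency η = H/L × 100% = 69.12%


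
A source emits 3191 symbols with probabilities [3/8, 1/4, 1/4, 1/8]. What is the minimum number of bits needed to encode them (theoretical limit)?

Entropy H = 1.9056 bits/symbol
Minimum bits = H × n = 1.9056 × 3191
= 6080.89 bits


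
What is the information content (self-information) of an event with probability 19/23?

Information content I(x) = -log₂(p(x))
I = -log₂(19/23) = -log₂(0.8261)
I = 0.2756 bits


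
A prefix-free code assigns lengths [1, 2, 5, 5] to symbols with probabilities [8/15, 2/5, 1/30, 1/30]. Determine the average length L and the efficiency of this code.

Average length L = Σ p_i × l_i = 1.6667 bits
Entropy H = 1.3396 bits
Efficiency η = H/L × 100% = 80.37%


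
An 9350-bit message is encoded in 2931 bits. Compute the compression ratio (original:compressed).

Compression ratio = Original / Compressed
= 9350 / 2931 = 3.19:1


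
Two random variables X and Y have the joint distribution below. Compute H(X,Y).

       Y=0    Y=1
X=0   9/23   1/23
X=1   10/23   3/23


H(X,Y) = -Σ p(x,y) log₂ p(x,y)
  p(0,0)=9/23: -0.3913 × log₂(0.3913) = 0.5297
  p(0,1)=1/23: -0.0435 × log₂(0.0435) = 0.1967
  p(1,0)=10/23: -0.4348 × log₂(0.4348) = 0.5224
  p(1,1)=3/23: -0.1304 × log₂(0.1304) = 0.3833
H(X,Y) = 1.6321 bits
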